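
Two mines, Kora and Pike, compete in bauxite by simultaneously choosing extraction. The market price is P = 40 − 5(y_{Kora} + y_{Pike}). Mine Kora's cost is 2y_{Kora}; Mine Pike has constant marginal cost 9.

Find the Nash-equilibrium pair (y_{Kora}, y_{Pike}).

Mine Kora's profit: π = y_{Kora}(40 − 5(y_{Kora} + y_{Pike})) − 2y_{Kora}.
∂π/∂y_{Kora} = 38 − 10y_{Kora} − 5y_{Pike} = 0, so y_{Kora} = 3.8 − 0.5y_{Pike}.
By the same steps for Pike: y_{Pike} = 3.1 − 0.5y_{Kora}.
Solving the two reaction functions simultaneously: (1 − (−0.5)(−0.5))y_{Kora} = 3.8 − 0.5·3.1, so 0.75y_{Kora} = 2.25 and y_{Kora} = 3.
Then y_{Pike} = 3.1 − 0.5·3 = 1.6.

3, 1.6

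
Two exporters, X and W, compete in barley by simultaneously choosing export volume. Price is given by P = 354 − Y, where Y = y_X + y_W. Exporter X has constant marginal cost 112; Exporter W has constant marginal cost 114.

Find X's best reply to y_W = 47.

Exporter X's profit: π = y_X(354 − (y_X + y_W)) − 112y_X.
∂π/∂y_X = 242 − 2y_X − y_W = 0, so y_X = 121 − 0.5y_W.
At y_W = 47: y_X = 121 − 0.5·47 = 97.5.

97.5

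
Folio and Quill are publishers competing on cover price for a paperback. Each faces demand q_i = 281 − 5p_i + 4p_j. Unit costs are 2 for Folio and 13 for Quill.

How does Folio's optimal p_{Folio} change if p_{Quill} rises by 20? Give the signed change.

Folio's profit: π = (p_{Folio} − 2)(281 − 5p_{Folio} + 4p_{Quill}).
∂π/∂p_{Folio} = 291 − 10p_{Folio} + 4p_{Quill} = 0 ⇒ p_{Folio} = 29.1 + 0.4p_{Quill}.
The reaction-function slope is 0.4, so a 20-unit rise in p_{Quill} moves p_{Folio} by 0.4 × 20 = 8. Folio's best response rises — the actions are strategic complements.

8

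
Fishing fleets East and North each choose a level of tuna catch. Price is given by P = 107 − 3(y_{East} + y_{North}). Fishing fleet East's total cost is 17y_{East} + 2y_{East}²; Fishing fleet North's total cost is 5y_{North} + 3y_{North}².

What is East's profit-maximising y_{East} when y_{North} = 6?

7.2

Fishing fleet East's profit: π = y_{East}(107 − 3(y_{East} + y_{North})) − 17y_{East} − 2y_{East}².
∂π/∂y_{East} = 90 − 10y_{East} − 3y_{North} = 0, so y_{East} = 9 − 0.3y_{North}.
At y_{North} = 6: y_{East} = 9 − 0.3·6 = 7.2.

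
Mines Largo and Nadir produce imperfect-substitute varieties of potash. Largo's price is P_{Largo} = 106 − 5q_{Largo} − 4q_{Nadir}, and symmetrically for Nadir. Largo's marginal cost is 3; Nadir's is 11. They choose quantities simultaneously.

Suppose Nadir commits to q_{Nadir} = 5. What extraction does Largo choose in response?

8.3

Mine Largo's profit: π = q_{Largo}(106 − 5q_{Largo} − 4q_{Nadir}) − 3q_{Largo}.
∂π/∂q_{Largo} = 103 − 10q_{Largo} − 4q_{Nadir} = 0 ⇒ q_{Largo} = 10.3 − 0.4q_{Nadir}.
At q_{Nadir} = 5: q_{Largo} = 10.3 − 0.4·5 = 8.3.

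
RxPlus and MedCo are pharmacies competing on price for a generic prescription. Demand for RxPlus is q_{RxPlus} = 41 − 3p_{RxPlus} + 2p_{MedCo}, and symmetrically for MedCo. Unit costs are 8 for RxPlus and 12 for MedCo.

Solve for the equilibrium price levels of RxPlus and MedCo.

17, 18.5

RxPlus's profit: π = (p_{RxPlus} − 8)(41 − 3p_{RxPlus} + 2p_{MedCo}).
∂π/∂p_{RxPlus} = 65 − 6p_{RxPlus} + 2p_{MedCo} = 0 ⇒ p_{RxPlus} = 65/6 + (1/3)p_{MedCo}.
Similarly p_{MedCo} = 77/6 + (1/3)p_{RxPlus}.
Substituting the second reaction function into the first: p_{RxPlus} = 65/6 + (1/3)(77/6 + (1/3)p_{RxPlus}), which gives (8/9)p_{RxPlus} = 136/9 ⇒ p_{RxPlus} = 17.
Then p_{MedCo} = 77/6 + (1/3)·17 = 18.5.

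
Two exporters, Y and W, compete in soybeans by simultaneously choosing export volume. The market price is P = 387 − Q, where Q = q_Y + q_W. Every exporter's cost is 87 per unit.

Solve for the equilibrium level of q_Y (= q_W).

Exporter Y's profit: π = q_Y(387 − (q_Y + q_W)) − 87q_Y.
∂π/∂q_Y = 300 − 2q_Y − q_W = 0, so q_Y = 150 − 0.5q_W.
The game is symmetric, so in equilibrium q_W = q_Y: the reaction function gives 1.5q_Y = 150, hence q_Y = 100.

100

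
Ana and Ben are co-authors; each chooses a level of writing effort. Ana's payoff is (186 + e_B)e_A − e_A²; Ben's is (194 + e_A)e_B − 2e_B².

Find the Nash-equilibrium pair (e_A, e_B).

Expanding Ana's payoff: 186e_A + e_Be_A − e_A².
∂π/∂e_A = 186 + e_B − 2e_A = 0, so e_A = 93 + 0.5e_B.
Likewise for Ben: e_B = 48.5 + 0.25e_A.
Plugging e_B into Ana's best response: e_A = 93 + 0.5(48.5 + 0.25e_A) ⇒ 0.875e_A = 117.25, so e_A = 134.
Then e_B = 48.5 + 0.25·134 = 82.

134, 82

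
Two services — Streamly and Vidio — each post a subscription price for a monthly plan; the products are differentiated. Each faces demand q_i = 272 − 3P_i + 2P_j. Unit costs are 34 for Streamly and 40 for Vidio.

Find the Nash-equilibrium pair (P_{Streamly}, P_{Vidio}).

Streamly's profit: π = (P_{Streamly} − 34)(272 − 3P_{Streamly} + 2P_{Vidio}).
∂π/∂P_{Streamly} = 374 − 6P_{Streamly} + 2P_{Vidio} = 0 ⇒ P_{Streamly} = 187/3 + (1/3)P_{Vidio}.
Similarly P_{Vidio} = 196/3 + (1/3)P_{Streamly}.
Solving the two reaction functions simultaneously: (1 − (1/3)(1/3))P_{Streamly} = 187/3 + (1/3)·(196/3), so (8/9)P_{Streamly} = 757/9 and P_{Streamly} = 94.625.
Then P_{Vidio} = 196/3 + (1/3)·94.625 = 96.875.

94.625, 96.875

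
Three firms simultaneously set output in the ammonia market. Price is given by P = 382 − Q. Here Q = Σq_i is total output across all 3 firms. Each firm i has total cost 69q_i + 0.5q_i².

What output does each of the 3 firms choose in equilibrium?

62.6

A representative firm's profit is π_i = q_i(382 − Q) − 69q_i − 0.5q_i², with Q = q_i + Σ_{j≠i} q_j.
First-order condition: 313 − 3q_i − Σ_{j≠i} q_j = 0.
Imposing symmetry (q_j = q for all j) turns Σ_{j≠i} q_j into 2q, so 313 = 5q and q = 62.6.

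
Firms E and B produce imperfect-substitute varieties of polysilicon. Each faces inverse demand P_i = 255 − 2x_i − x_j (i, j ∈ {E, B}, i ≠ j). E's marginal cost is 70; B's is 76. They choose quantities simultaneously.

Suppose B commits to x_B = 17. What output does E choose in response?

42

Firm E's profit: π = x_E(255 − 2x_E − x_B) − 70x_E.
∂π/∂x_E = 185 − 4x_E − x_B = 0 ⇒ x_E = 46.25 − 0.25x_B.
At x_B = 17: x_E = 46.25 − 0.25·17 = 42.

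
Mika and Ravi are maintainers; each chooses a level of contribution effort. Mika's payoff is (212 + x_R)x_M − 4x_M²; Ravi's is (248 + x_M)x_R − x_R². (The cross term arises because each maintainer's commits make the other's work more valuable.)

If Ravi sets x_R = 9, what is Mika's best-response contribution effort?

Expanding Mika's payoff: 212x_M + x_Rx_M − 4x_M².
∂π/∂x_M = 212 + x_R − 8x_M = 0, so x_M = 26.5 + 0.125x_R.
At x_R = 9: x_M = 26.5 + 0.125·9 = 27.625.

27.625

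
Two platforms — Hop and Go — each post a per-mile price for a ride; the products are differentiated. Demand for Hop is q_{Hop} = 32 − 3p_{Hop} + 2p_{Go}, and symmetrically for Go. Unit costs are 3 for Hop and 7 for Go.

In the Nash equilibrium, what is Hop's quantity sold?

Hop's profit: π = (p_{Hop} − 3)(32 − 3p_{Hop} + 2p_{Go}).
∂π/∂p_{Hop} = 41 − 6p_{Hop} + 2p_{Go} = 0 ⇒ p_{Hop} = 41/6 + (1/3)p_{Go}.
Similarly p_{Go} = 53/6 + (1/3)p_{Hop}.
Substituting the second reaction function into the first: p_{Hop} = 41/6 + (1/3)(53/6 + (1/3)p_{Hop}), which gives (8/9)p_{Hop} = 88/9 ⇒ p_{Hop} = 11.
Then p_{Go} = 53/6 + (1/3)·11 = 12.5.
q_{Hop} = 32 − 3·11 + 2·12.5 = 24.

24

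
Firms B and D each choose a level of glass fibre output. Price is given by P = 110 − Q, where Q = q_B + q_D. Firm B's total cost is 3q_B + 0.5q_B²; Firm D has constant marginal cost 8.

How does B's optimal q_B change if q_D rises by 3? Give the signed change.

-1

Firm B's profit: π = q_B(110 − (q_B + q_D)) − 3q_B − 0.5q_B².
∂π/∂q_B = 107 − 3q_B − q_D = 0, so q_B = 107/3 − (1/3)q_D.
The reaction-function slope is −1/3, so a 3-unit rise in q_D moves q_B by −1/3 × 3 = −1. B's best response falls — the actions are strategic substitutes.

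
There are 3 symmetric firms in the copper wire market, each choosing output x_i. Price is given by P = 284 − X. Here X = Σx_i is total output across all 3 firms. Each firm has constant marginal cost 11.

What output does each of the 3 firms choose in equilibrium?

A representative firm's profit is π_i = x_i(284 − X) − 11x_i, with X = x_i + Σ_{j≠i} x_j.
First-order condition: 273 − 2x_i − Σ_{j≠i} x_j = 0.
Imposing symmetry (x_j = x for all j) turns Σ_{j≠i} x_j into 2x, so 273 = 4x and x = 68.25.

68.25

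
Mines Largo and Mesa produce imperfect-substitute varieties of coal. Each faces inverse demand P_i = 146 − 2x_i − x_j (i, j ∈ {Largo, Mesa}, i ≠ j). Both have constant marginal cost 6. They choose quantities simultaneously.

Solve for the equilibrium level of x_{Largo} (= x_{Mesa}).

28

Mine Largo's profit: π = x_{Largo}(146 − 2x_{Largo} − x_{Mesa}) − 6x_{Largo}.
∂π/∂x_{Largo} = 140 − 4x_{Largo} − x_{Mesa} = 0 ⇒ x_{Largo} = 35 − 0.25x_{Mesa}.
The game is symmetric, so in equilibrium x_{Mesa} = x_{Largo}: the reaction function gives 1.25x_{Largo} = 35, hence x_{Largo} = 28.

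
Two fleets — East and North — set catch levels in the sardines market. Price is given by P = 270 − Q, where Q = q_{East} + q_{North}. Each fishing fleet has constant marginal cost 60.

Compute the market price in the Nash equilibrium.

Fishing fleet East's profit: π = q_{East}(270 − (q_{East} + q_{North})) − 60q_{East}.
∂π/∂q_{East} = 210 − 2q_{East} − q_{North} = 0, so q_{East} = 105 − 0.5q_{North}.
The game is symmetric, so in equilibrium q_{North} = q_{East}: the reaction function gives 1.5q_{East} = 105, hence q_{East} = 70.
Equilibrium price: P = 270 − 140 = 130.

130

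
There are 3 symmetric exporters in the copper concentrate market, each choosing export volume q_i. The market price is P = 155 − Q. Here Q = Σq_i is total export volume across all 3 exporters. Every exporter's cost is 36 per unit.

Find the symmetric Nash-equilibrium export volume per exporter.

29.75

A representative exporter's profit is π_i = q_i(155 − Q) − 36q_i, with Q = q_i + Σ_{j≠i} q_j.
First-order condition: 119 − 2q_i − Σ_{j≠i} q_j = 0.
With identical exporters, set every q_j = q: then 119 − 2q − 2q = 0, i.e. q = 119/4 = 29.75.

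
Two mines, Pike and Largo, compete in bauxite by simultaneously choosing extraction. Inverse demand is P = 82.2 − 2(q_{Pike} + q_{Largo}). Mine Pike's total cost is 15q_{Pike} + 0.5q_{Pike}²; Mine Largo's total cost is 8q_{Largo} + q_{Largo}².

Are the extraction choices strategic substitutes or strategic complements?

Mine Pike's profit: π = q_{Pike}(82.2 − 2(q_{Pike} + q_{Largo})) − 15q_{Pike} − 0.5q_{Pike}².
∂π/∂q_{Pike} = 67.2 − 5q_{Pike} − 2q_{Largo} = 0, so q_{Pike} = 13.44 − 0.4q_{Largo}.
The best-response slope dq_{Pike}/dq_{Largo} = −0.4 < 0: the reaction function is downward-sloping, so the choices are strategic substitutes.

strategic substitutes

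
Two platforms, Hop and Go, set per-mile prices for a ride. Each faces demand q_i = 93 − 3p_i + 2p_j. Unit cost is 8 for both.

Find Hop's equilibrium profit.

Hop's profit: π = (p_{Hop} − 8)(93 − 3p_{Hop} + 2p_{Go}).
∂π/∂p_{Hop} = 117 − 6p_{Hop} + 2p_{Go} = 0 ⇒ p_{Hop} = 19.5 + (1/3)p_{Go}.
The game is symmetric, so in equilibrium p_{Go} = p_{Hop}: the reaction function gives (2/3)p_{Hop} = 19.5, hence p_{Hop} = 29.25.
q_{Hop} = 93 − 3·29.25 + 2·29.25 = 63.75.
Profit = (29.25 − 8)·63.75 = 1354.6875.

1354.6875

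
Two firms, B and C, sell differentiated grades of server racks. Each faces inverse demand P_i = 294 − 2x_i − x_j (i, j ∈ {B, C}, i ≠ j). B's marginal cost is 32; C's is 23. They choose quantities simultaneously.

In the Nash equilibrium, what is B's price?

135.6

Firm B's profit: π = x_B(294 − 2x_B − x_C) − 32x_B.
∂π/∂x_B = 262 − 4x_B − x_C = 0 ⇒ x_B = 65.5 − 0.25x_C.
Similarly x_C = 67.75 − 0.25x_B.
Substituting the second reaction function into the first: x_B = 65.5 − 0.25(67.75 − 0.25x_B), which gives 0.9375x_B = 48.5625 ⇒ x_B = 51.8.
Then x_C = 67.75 − 0.25·51.8 = 54.8.
P_B = 294 − 2·51.8 − 54.8 = 135.6.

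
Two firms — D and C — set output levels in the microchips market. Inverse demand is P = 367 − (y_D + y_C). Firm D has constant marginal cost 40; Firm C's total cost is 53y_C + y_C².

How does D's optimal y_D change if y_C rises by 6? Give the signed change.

Firm D's profit: π = y_D(367 − (y_D + y_C)) − 40y_D.
∂π/∂y_D = 327 − 2y_D − y_C = 0, so y_D = 163.5 − 0.5y_C.
The reaction-function slope is −0.5, so a 6-unit rise in y_C moves y_D by −0.5 × 6 = −3. D's best response falls — the actions are strategic substitutes.

-3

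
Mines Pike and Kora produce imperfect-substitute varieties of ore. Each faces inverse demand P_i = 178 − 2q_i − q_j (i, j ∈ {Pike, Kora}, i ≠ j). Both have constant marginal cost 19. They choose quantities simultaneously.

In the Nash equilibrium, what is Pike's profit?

2022.48

Mine Pike's profit: π = q_{Pike}(178 − 2q_{Pike} − q_{Kora}) − 19q_{Pike}.
∂π/∂q_{Pike} = 159 − 4q_{Pike} − q_{Kora} = 0 ⇒ q_{Pike} = 39.75 − 0.25q_{Kora}.
The game is symmetric, so in equilibrium q_{Kora} = q_{Pike}: the reaction function gives 1.25q_{Pike} = 39.75, hence q_{Pike} = 31.8.
P_{Pike} = 178 − 2·31.8 − 31.8 = 82.6.
Profit = (82.6 − 19)·31.8 = 2022.48.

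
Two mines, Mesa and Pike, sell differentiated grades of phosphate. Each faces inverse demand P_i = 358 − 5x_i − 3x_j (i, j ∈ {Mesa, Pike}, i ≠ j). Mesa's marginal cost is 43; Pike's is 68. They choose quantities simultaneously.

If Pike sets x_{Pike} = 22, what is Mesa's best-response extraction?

24.9

Mine Mesa's profit: π = x_{Mesa}(358 − 5x_{Mesa} − 3x_{Pike}) − 43x_{Mesa}.
∂π/∂x_{Mesa} = 315 − 10x_{Mesa} − 3x_{Pike} = 0 ⇒ x_{Mesa} = 31.5 − 0.3x_{Pike}.
At x_{Pike} = 22: x_{Mesa} = 31.5 − 0.3·22 = 24.9.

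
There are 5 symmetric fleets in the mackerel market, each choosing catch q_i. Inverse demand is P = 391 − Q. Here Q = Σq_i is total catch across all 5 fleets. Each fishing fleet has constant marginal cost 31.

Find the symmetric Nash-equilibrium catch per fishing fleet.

A representative fishing fleet's profit is π_i = q_i(391 − Q) − 31q_i, with Q = q_i + Σ_{j≠i} q_j.
First-order condition: 360 − 2q_i − Σ_{j≠i} q_j = 0.
With identical fishing fleets, set every q_j = q: then 360 − 2q − 4q = 0, i.e. q = 360/6 = 60.

60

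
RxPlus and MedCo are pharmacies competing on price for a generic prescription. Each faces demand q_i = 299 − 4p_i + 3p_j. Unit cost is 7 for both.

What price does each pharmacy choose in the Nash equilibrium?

65.4

RxPlus's profit: π = (p_{RxPlus} − 7)(299 − 4p_{RxPlus} + 3p_{MedCo}).
∂π/∂p_{RxPlus} = 327 − 8p_{RxPlus} + 3p_{MedCo} = 0 ⇒ p_{RxPlus} = 40.875 + 0.375p_{MedCo}.
By symmetry p_{MedCo} = p_{RxPlus}; substituting into the reaction function, 0.625p_{RxPlus} = 40.875 and p_{RxPlus} = 65.4.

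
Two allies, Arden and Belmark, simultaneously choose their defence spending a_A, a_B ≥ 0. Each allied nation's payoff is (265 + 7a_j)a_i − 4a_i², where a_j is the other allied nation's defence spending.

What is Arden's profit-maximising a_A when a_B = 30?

59.375

Arden's payoff is (265 + 7a_B)a_A − 4a_A².
∂π/∂a_A = 265 + 7a_B − 8a_A = 0, so a_A = 33.125 + 0.875a_B.
At a_B = 30: a_A = 33.125 + 0.875·30 = 59.375.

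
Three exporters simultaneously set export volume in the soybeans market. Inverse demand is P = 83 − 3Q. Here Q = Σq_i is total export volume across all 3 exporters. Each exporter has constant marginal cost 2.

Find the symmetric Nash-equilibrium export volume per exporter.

A representative exporter's profit is π_i = q_i(83 − 3Q) − 2q_i, with Q = q_i + Σ_{j≠i} q_j.
First-order condition: 81 − 6q_i − 3Σ_{j≠i} q_j = 0.
Imposing symmetry (q_j = q for all j) turns Σ_{j≠i} q_j into 2q, so 81 = 12q and q = 6.75.

6.75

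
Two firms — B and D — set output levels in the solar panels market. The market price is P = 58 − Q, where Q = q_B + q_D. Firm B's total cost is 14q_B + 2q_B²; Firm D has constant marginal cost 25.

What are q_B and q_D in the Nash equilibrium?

Firm B's profit: π = q_B(58 − (q_B + q_D)) − 14q_B − 2q_B².
∂π/∂q_B = 44 − 6q_B − q_D = 0, so q_B = 22/3 − (1/6)q_D.
For D: ∂π/∂q_D = 33 − 2q_D − q_B = 0 ⇒ q_D = 16.5 − 0.5q_B.
Substituting the second reaction function into the first: q_B = 22/3 − (1/6)(16.5 − 0.5q_B), which gives (11/12)q_B = 55/12 ⇒ q_B = 5.
Then q_D = 16.5 − 0.5·5 = 14.

5, 14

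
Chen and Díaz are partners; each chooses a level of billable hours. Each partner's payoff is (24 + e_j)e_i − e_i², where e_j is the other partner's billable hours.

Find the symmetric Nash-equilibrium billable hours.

24

Chen's payoff is (24 + e_D)e_C − e_C².
∂π/∂e_C = 24 + e_D − 2e_C = 0, so e_C = 12 + 0.5e_D.
Setting e_C = e_D in the reaction function: e_C = 12 + 0.5e_C, so e_C = 12 / 0.5 = 24.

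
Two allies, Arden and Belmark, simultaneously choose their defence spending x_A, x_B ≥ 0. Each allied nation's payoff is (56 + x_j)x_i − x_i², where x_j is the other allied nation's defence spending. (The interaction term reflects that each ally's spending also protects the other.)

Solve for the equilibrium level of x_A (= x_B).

Arden's payoff is (56 + x_B)x_A − x_A².
∂π/∂x_A = 56 + x_B − 2x_A = 0, so x_A = 28 + 0.5x_B.
The game is symmetric, so in equilibrium x_B = x_A: the reaction function gives 0.5x_A = 28, hence x_A = 56.

56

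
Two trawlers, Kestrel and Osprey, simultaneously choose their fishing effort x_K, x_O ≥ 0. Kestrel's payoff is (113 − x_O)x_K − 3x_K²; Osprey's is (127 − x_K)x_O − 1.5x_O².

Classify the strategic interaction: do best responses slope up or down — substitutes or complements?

strategic substitutes

Expanding Kestrel's payoff: 113x_K − x_Ox_K − 3x_K².
∂π/∂x_K = 113 − x_O − 6x_K = 0, so x_K = 113/6 − (1/6)x_O.
The best-response slope dx_K/dx_O = −1/6 < 0: the reaction function is downward-sloping, so the choices are strategic substitutes.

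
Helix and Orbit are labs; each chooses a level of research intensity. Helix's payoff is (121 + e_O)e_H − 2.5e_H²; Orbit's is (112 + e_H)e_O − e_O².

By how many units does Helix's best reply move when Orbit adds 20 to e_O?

4

Expanding Helix's payoff: 121e_H + e_Oe_H − 2.5e_H².
∂π/∂e_H = 121 + e_O − 5e_H = 0, so e_H = 24.2 + 0.2e_O.
The reaction-function slope is 0.2, so a 20-unit rise in e_O moves e_H by 0.2 × 20 = 4. Helix's best response rises — the actions are strategic complements.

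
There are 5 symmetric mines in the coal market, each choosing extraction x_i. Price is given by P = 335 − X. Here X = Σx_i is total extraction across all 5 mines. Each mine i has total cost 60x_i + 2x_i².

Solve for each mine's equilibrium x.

A representative mine's profit is π_i = x_i(335 − X) − 60x_i − 2x_i², with X = x_i + Σ_{j≠i} x_j.
First-order condition: 275 − 6x_i − Σ_{j≠i} x_j = 0.
In a symmetric equilibrium every mine chooses the same x, so Σ_{j≠i} x_j = 4x. The condition becomes 275 − 10x = 0, giving x = 275/10 = 27.5.

27.5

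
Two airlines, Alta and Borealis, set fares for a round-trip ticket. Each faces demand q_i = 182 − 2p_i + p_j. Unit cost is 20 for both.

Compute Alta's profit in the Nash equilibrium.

5832

Alta's profit: π = (p_{Alta} − 20)(182 − 2p_{Alta} + p_{Borealis}).
∂π/∂p_{Alta} = 222 − 4p_{Alta} + p_{Borealis} = 0 ⇒ p_{Alta} = 55.5 + 0.25p_{Borealis}.
The game is symmetric, so in equilibrium p_{Borealis} = p_{Alta}: the reaction function gives 0.75p_{Alta} = 55.5, hence p_{Alta} = 74.
q_{Alta} = 182 − 2·74 + 74 = 108.
Profit = (74 − 20)·108 = 5832.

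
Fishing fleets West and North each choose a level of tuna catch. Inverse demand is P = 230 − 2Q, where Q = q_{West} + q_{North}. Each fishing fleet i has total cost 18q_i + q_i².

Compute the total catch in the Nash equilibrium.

Fishing fleet West's profit: π = q_{West}(230 − 2(q_{West} + q_{North})) − 18q_{West} − q_{West}².
∂π/∂q_{West} = 212 − 6q_{West} − 2q_{North} = 0, so q_{West} = 106/3 − (1/3)q_{North}.
Setting q_{West} = q_{North} in the reaction function: q_{West} = 106/3 − (1/3)q_{West}, so q_{West} = (106/3) / (4/3) = 26.5.
Total catch: 26.5 + 26.5 = 53.

53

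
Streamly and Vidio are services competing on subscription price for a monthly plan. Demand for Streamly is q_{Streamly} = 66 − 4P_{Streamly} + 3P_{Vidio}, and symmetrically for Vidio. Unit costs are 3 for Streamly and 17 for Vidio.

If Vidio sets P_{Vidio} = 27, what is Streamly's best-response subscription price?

Streamly's profit: π = (P_{Streamly} − 3)(66 − 4P_{Streamly} + 3P_{Vidio}).
∂π/∂P_{Streamly} = 78 − 8P_{Streamly} + 3P_{Vidio} = 0 ⇒ P_{Streamly} = 9.75 + 0.375P_{Vidio}.
At P_{Vidio} = 27: P_{Streamly} = 9.75 + 0.375·27 = 19.875.

19.875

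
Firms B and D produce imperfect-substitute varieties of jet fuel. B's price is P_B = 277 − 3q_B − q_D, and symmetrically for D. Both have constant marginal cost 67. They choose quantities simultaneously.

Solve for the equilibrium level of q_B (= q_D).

30

Firm B's profit: π = q_B(277 − 3q_B − q_D) − 67q_B.
∂π/∂q_B = 210 − 6q_B − q_D = 0 ⇒ q_B = 35 − (1/6)q_D.
By symmetry q_D = q_B; substituting into the reaction function, (7/6)q_B = 35 and q_B = 30.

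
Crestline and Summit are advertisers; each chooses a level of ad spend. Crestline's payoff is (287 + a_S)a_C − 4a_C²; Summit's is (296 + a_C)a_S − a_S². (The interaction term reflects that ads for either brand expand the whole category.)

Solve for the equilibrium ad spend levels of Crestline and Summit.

58, 177

Expanding Crestline's payoff: 287a_C + a_Sa_C − 4a_C².
∂π/∂a_C = 287 + a_S − 8a_C = 0, so a_C = 35.875 + 0.125a_S.
Likewise for Summit: a_S = 148 + 0.5a_C.
Solving the two reaction functions simultaneously: (1 − (0.125)(0.5))a_C = 35.875 + 0.125·148, so 0.9375a_C = 54.375 and a_C = 58.
Then a_S = 148 + 0.5·58 = 177.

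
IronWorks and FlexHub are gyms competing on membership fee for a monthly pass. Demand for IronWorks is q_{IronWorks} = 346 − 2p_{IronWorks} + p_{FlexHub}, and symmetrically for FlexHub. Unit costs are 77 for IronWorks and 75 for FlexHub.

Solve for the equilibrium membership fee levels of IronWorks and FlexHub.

IronWorks's profit: π = (p_{IronWorks} − 77)(346 − 2p_{IronWorks} + p_{FlexHub}).
∂π/∂p_{IronWorks} = 500 − 4p_{IronWorks} + p_{FlexHub} = 0 ⇒ p_{IronWorks} = 125 + 0.25p_{FlexHub}.
Similarly p_{FlexHub} = 124 + 0.25p_{IronWorks}.
Solving the two reaction functions simultaneously: (1 − (0.25)(0.25))p_{IronWorks} = 125 + 0.25·124, so 0.9375p_{IronWorks} = 156 and p_{IronWorks} = 166.4.
Then p_{FlexHub} = 124 + 0.25·166.4 = 165.6.

166.4, 165.6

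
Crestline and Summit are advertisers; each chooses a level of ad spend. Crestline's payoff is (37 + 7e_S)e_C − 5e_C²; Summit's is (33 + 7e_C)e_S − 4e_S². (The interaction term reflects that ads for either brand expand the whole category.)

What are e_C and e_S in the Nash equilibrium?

Expanding Crestline's payoff: 37e_C + 7e_Se_C − 5e_C².
∂π/∂e_C = 37 + 7e_S − 10e_C = 0, so e_C = 3.7 + 0.7e_S.
Likewise for Summit: e_S = 4.125 + 0.875e_C.
Substituting the second reaction function into the first: e_C = 3.7 + 0.7(4.125 + 0.875e_C), which gives 0.3875e_C = 6.5875 ⇒ e_C = 17.
Then e_S = 4.125 + 0.875·17 = 19.

17, 19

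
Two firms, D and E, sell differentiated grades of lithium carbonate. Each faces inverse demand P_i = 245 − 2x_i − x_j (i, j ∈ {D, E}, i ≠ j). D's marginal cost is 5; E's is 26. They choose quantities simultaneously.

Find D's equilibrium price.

Firm D's profit: π = x_D(245 − 2x_D − x_E) − 5x_D.
∂π/∂x_D = 240 − 4x_D − x_E = 0 ⇒ x_D = 60 − 0.25x_E.
Similarly x_E = 54.75 − 0.25x_D.
Substituting the second reaction function into the first: x_D = 60 − 0.25(54.75 − 0.25x_D), which gives 0.9375x_D = 46.3125 ⇒ x_D = 49.4.
Then x_E = 54.75 − 0.25·49.4 = 42.4.
P_D = 245 − 2·49.4 − 42.4 = 103.8.

103.8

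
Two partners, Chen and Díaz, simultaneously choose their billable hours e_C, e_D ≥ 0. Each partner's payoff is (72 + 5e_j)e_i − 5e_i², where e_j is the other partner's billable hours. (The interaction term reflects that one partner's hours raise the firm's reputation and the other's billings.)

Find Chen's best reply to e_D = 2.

Chen's payoff is (72 + 5e_D)e_C − 5e_C².
∂π/∂e_C = 72 + 5e_D − 10e_C = 0, so e_C = 7.2 + 0.5e_D.
At e_D = 2: e_C = 7.2 + 0.5·2 = 8.2.

8.2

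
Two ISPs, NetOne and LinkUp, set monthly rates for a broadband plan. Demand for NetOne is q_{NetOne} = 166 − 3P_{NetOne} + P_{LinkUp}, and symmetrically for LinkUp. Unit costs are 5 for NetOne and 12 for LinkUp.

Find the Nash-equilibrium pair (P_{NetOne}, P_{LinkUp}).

NetOne's profit: π = (P_{NetOne} − 5)(166 − 3P_{NetOne} + P_{LinkUp}).
∂π/∂P_{NetOne} = 181 − 6P_{NetOne} + P_{LinkUp} = 0 ⇒ P_{NetOne} = 181/6 + (1/6)P_{LinkUp}.
Similarly P_{LinkUp} = 101/3 + (1/6)P_{NetOne}.
Plugging P_{LinkUp} into NetOne's best response: P_{NetOne} = 181/6 + (1/6)(101/3 + (1/6)P_{NetOne}) ⇒ (35/36)P_{NetOne} = 322/9, so P_{NetOne} = 36.8.
Then P_{LinkUp} = 101/3 + (1/6)·36.8 = 39.8.

36.8, 39.8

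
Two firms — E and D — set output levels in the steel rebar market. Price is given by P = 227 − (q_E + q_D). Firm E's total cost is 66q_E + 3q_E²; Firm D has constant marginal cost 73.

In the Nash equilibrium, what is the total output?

82.6

Firm E's profit: π = q_E(227 − (q_E + q_D)) − 66q_E − 3q_E².
∂π/∂q_E = 161 − 8q_E − q_D = 0, so q_E = 20.125 − 0.125q_D.
For D: ∂π/∂q_D = 154 − 2q_D − q_E = 0 ⇒ q_D = 77 − 0.5q_E.
Solving the two reaction functions simultaneously: (1 − (−0.125)(−0.5))q_E = 20.125 − 0.125·77, so 0.9375q_E = 10.5 and q_E = 11.2.
Then q_D = 77 − 0.5·11.2 = 71.4.
Total output: 11.2 + 71.4 = 82.6.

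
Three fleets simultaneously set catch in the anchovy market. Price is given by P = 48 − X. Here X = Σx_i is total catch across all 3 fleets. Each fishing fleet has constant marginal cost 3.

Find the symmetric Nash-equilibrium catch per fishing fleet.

11.25

A representative fishing fleet's profit is π_i = x_i(48 − X) − 3x_i, with X = x_i + Σ_{j≠i} x_j.
First-order condition: 45 − 2x_i − Σ_{j≠i} x_j = 0.
With identical fishing fleets, set every x_j = x: then 45 − 2x − 2x = 0, i.e. x = 45/4 = 11.25.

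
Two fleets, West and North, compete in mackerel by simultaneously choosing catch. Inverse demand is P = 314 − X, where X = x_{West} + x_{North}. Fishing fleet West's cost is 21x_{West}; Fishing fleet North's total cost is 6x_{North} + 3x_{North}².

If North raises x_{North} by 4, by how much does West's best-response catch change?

Fishing fleet West's profit: π = x_{West}(314 − (x_{West} + x_{North})) − 21x_{West}.
∂π/∂x_{West} = 293 − 2x_{West} − x_{North} = 0, so x_{West} = 146.5 − 0.5x_{North}.
The reaction-function slope is −0.5, so a 4-unit rise in x_{North} moves x_{West} by −0.5 × 4 = −2. West's best response falls — the actions are strategic substitutes.

-2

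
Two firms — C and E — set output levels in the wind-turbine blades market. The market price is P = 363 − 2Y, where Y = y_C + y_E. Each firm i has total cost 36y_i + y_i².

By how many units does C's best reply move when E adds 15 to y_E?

-5

Firm C's profit: π = y_C(363 − 2(y_C + y_E)) − 36y_C − y_C².
∂π/∂y_C = 327 − 6y_C − 2y_E = 0, so y_C = 54.5 − (1/3)y_E.
The reaction-function slope is −1/3, so a 15-unit rise in y_E moves y_C by −1/3 × 15 = −5. C's best response falls — the actions are strategic substitutes.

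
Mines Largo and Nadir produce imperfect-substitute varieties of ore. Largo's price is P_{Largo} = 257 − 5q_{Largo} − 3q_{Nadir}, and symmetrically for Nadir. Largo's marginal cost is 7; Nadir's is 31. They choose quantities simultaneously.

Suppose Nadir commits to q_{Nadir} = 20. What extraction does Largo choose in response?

Mine Largo's profit: π = q_{Largo}(257 − 5q_{Largo} − 3q_{Nadir}) − 7q_{Largo}.
∂π/∂q_{Largo} = 250 − 10q_{Largo} − 3q_{Nadir} = 0 ⇒ q_{Largo} = 25 − 0.3q_{Nadir}.
At q_{Nadir} = 20: q_{Largo} = 25 − 0.3·20 = 19.

19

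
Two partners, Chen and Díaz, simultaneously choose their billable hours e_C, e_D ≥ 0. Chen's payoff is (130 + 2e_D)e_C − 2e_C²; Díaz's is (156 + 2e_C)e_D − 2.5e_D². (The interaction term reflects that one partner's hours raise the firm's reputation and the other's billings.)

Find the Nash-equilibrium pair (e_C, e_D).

Expanding Chen's payoff: 130e_C + 2e_De_C − 2e_C².
∂π/∂e_C = 130 + 2e_D − 4e_C = 0, so e_C = 32.5 + 0.5e_D.
Likewise for Díaz: e_D = 31.2 + 0.4e_C.
Plugging e_D into Chen's best response: e_C = 32.5 + 0.5(31.2 + 0.4e_C) ⇒ 0.8e_C = 48.1, so e_C = 60.125.
Then e_D = 31.2 + 0.4·60.125 = 55.25.

60.125, 55.25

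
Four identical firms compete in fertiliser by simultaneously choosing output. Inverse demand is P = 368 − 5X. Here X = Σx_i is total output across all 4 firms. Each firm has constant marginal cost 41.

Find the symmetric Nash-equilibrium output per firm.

13.08

A representative firm's profit is π_i = x_i(368 − 5X) − 41x_i, with X = x_i + Σ_{j≠i} x_j.
First-order condition: 327 − 10x_i − 5Σ_{j≠i} x_j = 0.
Imposing symmetry (x_j = x for all j) turns Σ_{j≠i} x_j into 3x, so 327 = 25x and x = 13.08.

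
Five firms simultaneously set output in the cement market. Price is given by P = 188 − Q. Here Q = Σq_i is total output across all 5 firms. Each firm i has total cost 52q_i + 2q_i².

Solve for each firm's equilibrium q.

A representative firm's profit is π_i = q_i(188 − Q) − 52q_i − 2q_i², with Q = q_i + Σ_{j≠i} q_j.
First-order condition: 136 − 6q_i − Σ_{j≠i} q_j = 0.
Imposing symmetry (q_j = q for all j) turns Σ_{j≠i} q_j into 4q, so 136 = 10q and q = 13.6.

13.6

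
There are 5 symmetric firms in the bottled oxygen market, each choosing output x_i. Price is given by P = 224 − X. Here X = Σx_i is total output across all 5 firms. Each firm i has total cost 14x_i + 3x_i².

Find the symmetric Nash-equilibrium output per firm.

17.5

A representative firm's profit is π_i = x_i(224 − X) − 14x_i − 3x_i², with X = x_i + Σ_{j≠i} x_j.
First-order condition: 210 − 8x_i − Σ_{j≠i} x_j = 0.
Imposing symmetry (x_j = x for all j) turns Σ_{j≠i} x_j into 4x, so 210 = 12x and x = 17.5.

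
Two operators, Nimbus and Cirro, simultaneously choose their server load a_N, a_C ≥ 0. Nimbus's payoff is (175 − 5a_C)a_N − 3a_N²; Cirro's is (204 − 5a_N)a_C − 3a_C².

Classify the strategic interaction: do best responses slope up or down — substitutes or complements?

strategic substitutes

Expanding Nimbus's payoff: 175a_N − 5a_Ca_N − 3a_N².
∂π/∂a_N = 175 − 5a_C − 6a_N = 0, so a_N = 175/6 − (5/6)a_C.
The best-response slope da_N/da_C = −5/6 < 0: the reaction function is downward-sloping, so the choices are strategic substitutes.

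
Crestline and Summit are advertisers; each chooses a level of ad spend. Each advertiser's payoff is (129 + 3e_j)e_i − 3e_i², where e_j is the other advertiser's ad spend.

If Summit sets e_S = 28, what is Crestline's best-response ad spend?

35.5

Crestline's payoff is (129 + 3e_S)e_C − 3e_C².
∂π/∂e_C = 129 + 3e_S − 6e_C = 0, so e_C = 21.5 + 0.5e_S.
At e_S = 28: e_C = 21.5 + 0.5·28 = 35.5.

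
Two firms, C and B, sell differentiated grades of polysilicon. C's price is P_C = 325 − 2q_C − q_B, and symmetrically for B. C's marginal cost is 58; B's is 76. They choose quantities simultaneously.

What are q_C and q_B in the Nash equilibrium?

54.6, 48.6

Firm C's profit: π = q_C(325 − 2q_C − q_B) − 58q_C.
∂π/∂q_C = 267 − 4q_C − q_B = 0 ⇒ q_C = 66.75 − 0.25q_B.
Similarly q_B = 62.25 − 0.25q_C.
Plugging q_B into C's best response: q_C = 66.75 − 0.25(62.25 − 0.25q_C) ⇒ 0.9375q_C = 51.1875, so q_C = 54.6.
Then q_B = 62.25 − 0.25·54.6 = 48.6.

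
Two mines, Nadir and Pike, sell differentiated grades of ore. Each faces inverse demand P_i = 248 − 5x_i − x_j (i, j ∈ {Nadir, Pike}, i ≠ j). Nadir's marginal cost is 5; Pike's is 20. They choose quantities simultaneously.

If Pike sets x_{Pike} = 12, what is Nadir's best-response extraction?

Mine Nadir's profit: π = x_{Nadir}(248 − 5x_{Nadir} − x_{Pike}) − 5x_{Nadir}.
∂π/∂x_{Nadir} = 243 − 10x_{Nadir} − x_{Pike} = 0 ⇒ x_{Nadir} = 24.3 − 0.1x_{Pike}.
At x_{Pike} = 12: x_{Nadir} = 24.3 − 0.1·12 = 23.1.

23.1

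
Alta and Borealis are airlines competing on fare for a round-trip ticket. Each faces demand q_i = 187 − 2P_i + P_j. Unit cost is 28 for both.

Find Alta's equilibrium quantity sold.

106

Alta's profit: π = (P_{Alta} − 28)(187 − 2P_{Alta} + P_{Borealis}).
∂π/∂P_{Alta} = 243 − 4P_{Alta} + P_{Borealis} = 0 ⇒ P_{Alta} = 60.75 + 0.25P_{Borealis}.
Setting P_{Alta} = P_{Borealis} in the reaction function: P_{Alta} = 60.75 + 0.25P_{Alta}, so P_{Alta} = 60.75 / 0.75 = 81.
q_{Alta} = 187 − 2·81 + 81 = 106.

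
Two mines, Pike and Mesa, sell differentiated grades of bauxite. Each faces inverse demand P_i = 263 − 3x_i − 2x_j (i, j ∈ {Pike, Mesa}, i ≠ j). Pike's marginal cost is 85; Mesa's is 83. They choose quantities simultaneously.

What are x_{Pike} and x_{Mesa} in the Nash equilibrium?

Mine Pike's profit: π = x_{Pike}(263 − 3x_{Pike} − 2x_{Mesa}) − 85x_{Pike}.
∂π/∂x_{Pike} = 178 − 6x_{Pike} − 2x_{Mesa} = 0 ⇒ x_{Pike} = 89/3 − (1/3)x_{Mesa}.
Similarly x_{Mesa} = 30 − (1/3)x_{Pike}.
Plugging x_{Mesa} into Pike's best response: x_{Pike} = 89/3 − (1/3)(30 − (1/3)x_{Pike}) ⇒ (8/9)x_{Pike} = 59/3, so x_{Pike} = 22.125.
Then x_{Mesa} = 30 − (1/3)·22.125 = 22.625.

22.125, 22.625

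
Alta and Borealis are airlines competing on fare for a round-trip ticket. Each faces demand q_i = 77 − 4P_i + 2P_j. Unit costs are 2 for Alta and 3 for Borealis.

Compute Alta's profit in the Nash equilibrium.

605.16

Alta's profit: π = (P_{Alta} − 2)(77 − 4P_{Alta} + 2P_{Borealis}).
∂π/∂P_{Alta} = 85 − 8P_{Alta} + 2P_{Borealis} = 0 ⇒ P_{Alta} = 10.625 + 0.25P_{Borealis}.
Similarly P_{Borealis} = 11.125 + 0.25P_{Alta}.
Substituting the second reaction function into the first: P_{Alta} = 10.625 + 0.25(11.125 + 0.25P_{Alta}), which gives 0.9375P_{Alta} = 429/32 ⇒ P_{Alta} = 14.3.
Then P_{Borealis} = 11.125 + 0.25·14.3 = 14.7.
q_{Alta} = 77 − 4·14.3 + 2·14.7 = 49.2.
Profit = (14.3 − 2)·49.2 = 605.16.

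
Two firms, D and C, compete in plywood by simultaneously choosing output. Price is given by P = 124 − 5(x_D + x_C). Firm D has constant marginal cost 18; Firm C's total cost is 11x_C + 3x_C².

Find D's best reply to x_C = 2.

9.6

Firm D's profit: π = x_D(124 − 5(x_D + x_C)) − 18x_D.
∂π/∂x_D = 106 − 10x_D − 5x_C = 0, so x_D = 10.6 − 0.5x_C.
At x_C = 2: x_D = 10.6 − 0.5·2 = 9.6.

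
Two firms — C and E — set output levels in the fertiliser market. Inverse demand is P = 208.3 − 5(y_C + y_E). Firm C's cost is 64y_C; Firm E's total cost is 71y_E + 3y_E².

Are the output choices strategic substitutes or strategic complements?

strategic substitutes

Firm C's profit: π = y_C(208.3 − 5(y_C + y_E)) − 64y_C.
∂π/∂y_C = 144.3 − 10y_C − 5y_E = 0, so y_C = 14.43 − 0.5y_E.
The best-response slope dy_C/dy_E = −0.5 < 0: the reaction function is downward-sloping, so the choices are strategic substitutes.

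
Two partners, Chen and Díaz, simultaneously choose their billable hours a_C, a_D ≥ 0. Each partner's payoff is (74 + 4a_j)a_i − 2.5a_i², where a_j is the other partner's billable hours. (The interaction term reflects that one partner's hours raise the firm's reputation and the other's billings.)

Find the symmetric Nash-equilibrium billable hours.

Chen's payoff is (74 + 4a_D)a_C − 2.5a_C².
∂π/∂a_C = 74 + 4a_D − 5a_C = 0, so a_C = 14.8 + 0.8a_D.
By symmetry a_D = a_C; substituting into the reaction function, 0.2a_C = 14.8 and a_C = 74.

74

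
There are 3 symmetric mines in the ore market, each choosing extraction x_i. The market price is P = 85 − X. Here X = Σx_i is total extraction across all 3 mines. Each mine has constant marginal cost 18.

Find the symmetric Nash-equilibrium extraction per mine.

16.75

A representative mine's profit is π_i = x_i(85 − X) − 18x_i, with X = x_i + Σ_{j≠i} x_j.
First-order condition: 67 − 2x_i − Σ_{j≠i} x_j = 0.
In a symmetric equilibrium every mine chooses the same x, so Σ_{j≠i} x_j = 2x. The condition becomes 67 − 4x = 0, giving x = 67/4 = 16.75.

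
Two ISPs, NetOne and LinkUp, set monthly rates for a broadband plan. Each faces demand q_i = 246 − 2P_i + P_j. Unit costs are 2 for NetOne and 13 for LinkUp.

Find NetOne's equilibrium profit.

13711.68

NetOne's profit: π = (P_{NetOne} − 2)(246 − 2P_{NetOne} + P_{LinkUp}).
∂π/∂P_{NetOne} = 250 − 4P_{NetOne} + P_{LinkUp} = 0 ⇒ P_{NetOne} = 62.5 + 0.25P_{LinkUp}.
Similarly P_{LinkUp} = 68 + 0.25P_{NetOne}.
Plugging P_{LinkUp} into NetOne's best response: P_{NetOne} = 62.5 + 0.25(68 + 0.25P_{NetOne}) ⇒ 0.9375P_{NetOne} = 79.5, so P_{NetOne} = 84.8.
Then P_{LinkUp} = 68 + 0.25·84.8 = 89.2.
q_{NetOne} = 246 − 2·84.8 + 89.2 = 165.6.
Profit = (84.8 − 2)·165.6 = 13711.68.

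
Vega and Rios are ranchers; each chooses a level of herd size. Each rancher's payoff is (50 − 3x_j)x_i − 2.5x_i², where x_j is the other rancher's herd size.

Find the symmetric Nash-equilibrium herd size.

6.25

Vega's payoff is (50 − 3x_R)x_V − 2.5x_V².
∂π/∂x_V = 50 − 3x_R − 5x_V = 0, so x_V = 10 − 0.6x_R.
Setting x_V = x_R in the reaction function: x_V = 10 − 0.6x_V, so x_V = 10 / 1.6 = 6.25.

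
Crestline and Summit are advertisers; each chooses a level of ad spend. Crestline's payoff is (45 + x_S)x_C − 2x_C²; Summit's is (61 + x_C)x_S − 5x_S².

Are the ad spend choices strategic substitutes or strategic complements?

strategic complements

Expanding Crestline's payoff: 45x_C + x_Sx_C − 2x_C².
∂π/∂x_C = 45 + x_S − 4x_C = 0, so x_C = 11.25 + 0.25x_S.
The best-response slope dx_C/dx_S = 0.25 > 0: the reaction function is upward-sloping, so the choices are strategic complements.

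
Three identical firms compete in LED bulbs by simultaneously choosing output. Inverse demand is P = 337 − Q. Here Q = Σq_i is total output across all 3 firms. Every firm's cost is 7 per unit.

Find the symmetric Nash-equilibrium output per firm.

A representative firm's profit is π_i = q_i(337 − Q) − 7q_i, with Q = q_i + Σ_{j≠i} q_j.
First-order condition: 330 − 2q_i − Σ_{j≠i} q_j = 0.
Imposing symmetry (q_j = q for all j) turns Σ_{j≠i} q_j into 2q, so 330 = 4q and q = 82.5.

82.5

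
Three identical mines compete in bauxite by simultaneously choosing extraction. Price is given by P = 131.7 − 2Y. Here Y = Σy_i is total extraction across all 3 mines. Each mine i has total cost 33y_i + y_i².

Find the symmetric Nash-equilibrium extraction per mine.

9.87

A representative mine's profit is π_i = y_i(131.7 − 2Y) − 33y_i − y_i², with Y = y_i + Σ_{j≠i} y_j.
First-order condition: 98.7 − 6y_i − 2Σ_{j≠i} y_j = 0.
In a symmetric equilibrium every mine chooses the same y, so Σ_{j≠i} y_j = 2y. The condition becomes 98.7 − 10y = 0, giving y = 98.7/10 = 9.87.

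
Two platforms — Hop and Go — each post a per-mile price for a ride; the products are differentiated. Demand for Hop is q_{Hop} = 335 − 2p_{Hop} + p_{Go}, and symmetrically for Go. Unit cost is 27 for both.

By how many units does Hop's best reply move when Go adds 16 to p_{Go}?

4

Hop's profit: π = (p_{Hop} − 27)(335 − 2p_{Hop} + p_{Go}).
∂π/∂p_{Hop} = 389 − 4p_{Hop} + p_{Go} = 0 ⇒ p_{Hop} = 97.25 + 0.25p_{Go}.
The reaction-function slope is 0.25, so a 16-unit rise in p_{Go} moves p_{Hop} by 0.25 × 16 = 4. Hop's best response rises — the actions are strategic complements.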